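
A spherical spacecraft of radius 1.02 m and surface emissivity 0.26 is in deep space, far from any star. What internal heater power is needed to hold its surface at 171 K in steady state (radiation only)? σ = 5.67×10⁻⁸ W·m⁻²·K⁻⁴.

P ≈ 165 W

P = εσ·4πr²·T⁴.
4πr² = 13.07 m²; T⁴ = 8.550×10⁸ K⁴.
P = 0.26·5.67×10⁻⁸·13.07·8.550×10⁸.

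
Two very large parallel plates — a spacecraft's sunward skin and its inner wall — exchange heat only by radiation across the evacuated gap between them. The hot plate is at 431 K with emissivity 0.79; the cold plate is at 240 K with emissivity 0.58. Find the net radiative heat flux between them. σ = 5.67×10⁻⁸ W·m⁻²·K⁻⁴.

For two infinite grey parallel plates, q = σ(T₁⁴ − T₂⁴)/(1/ε₁ + 1/ε₂ − 1).
T₁⁴ − T₂⁴ = 3.451×10¹⁰ − 3.318×10⁹ = 3.119×10¹⁰ K⁴.
1/ε₁ + 1/ε₂ − 1 = 1.266 + 1.724 − 1 = 1.990.
q = 5.67×10⁻⁸ × 3.119×10¹⁰ / 1.990.

q ≈ 889 W/m²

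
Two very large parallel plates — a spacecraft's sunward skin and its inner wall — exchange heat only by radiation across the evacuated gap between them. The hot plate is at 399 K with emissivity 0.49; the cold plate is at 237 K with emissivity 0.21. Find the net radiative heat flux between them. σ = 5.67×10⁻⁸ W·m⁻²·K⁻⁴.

q ≈ 217 W/m²

For two infinite grey parallel plates, q = σ(T₁⁴ − T₂⁴)/(1/ε₁ + 1/ε₂ − 1).
T₁⁴ − T₂⁴ = 2.534×10¹⁰ − 3.155×10⁹ = 2.219×10¹⁰ K⁴.
1/ε₁ + 1/ε₂ − 1 = 2.041 + 4.762 − 1 = 5.803.
q = 5.67×10⁻⁸ × 2.219×10¹⁰ / 5.803.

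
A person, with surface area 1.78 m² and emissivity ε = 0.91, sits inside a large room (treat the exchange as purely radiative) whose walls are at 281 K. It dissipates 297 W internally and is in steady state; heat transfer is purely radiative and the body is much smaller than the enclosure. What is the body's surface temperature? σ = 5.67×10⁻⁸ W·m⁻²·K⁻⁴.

T ≈ 312 K

For a small grey body in a large enclosure, net radiated power = εσA(T⁴ − T_w⁴).
Steady state: P = εσA(T⁴ − T_w⁴) with A = 1.78 m².
T⁴ = P/(εσA) + T_w⁴ = 297/(0.91·5.67×10⁻⁸·1.780) + (281)⁴
    = 3.234×10⁹ + 6.235×10⁹ = 9.469×10⁹ K⁴.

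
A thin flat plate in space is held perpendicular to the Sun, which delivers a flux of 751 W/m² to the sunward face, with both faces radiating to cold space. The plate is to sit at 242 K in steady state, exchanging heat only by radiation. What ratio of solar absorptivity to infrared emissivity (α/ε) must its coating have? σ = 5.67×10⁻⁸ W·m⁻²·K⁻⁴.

Balance: αS·A = εσ·2A·T⁴ ⇒ α/ε = 2σT⁴/S.
α/ε = 2·5.67×10⁻⁸·(242)⁴/751 = 2·5.67×10⁻⁸·3.430×10⁹/751.

α/ε ≈ 0.518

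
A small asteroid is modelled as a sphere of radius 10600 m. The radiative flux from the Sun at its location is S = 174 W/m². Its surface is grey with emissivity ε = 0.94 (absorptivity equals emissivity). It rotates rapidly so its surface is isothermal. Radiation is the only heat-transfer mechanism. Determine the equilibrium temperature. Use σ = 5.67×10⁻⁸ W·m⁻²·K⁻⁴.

T ≈ 166 K

At equilibrium, absorbed power = emitted power.
Absorbing cross-section = πr² = 3.530×10⁸ m²; emitting surface = 4πr² = 1.412×10⁹ m² (ratio 4).
εS·A_cross = εσ·A_surf·T⁴  ⇒  T⁴ = S/(4σ)   (ε cancels).
T⁴ = 174/(4·5.67×10⁻⁸) = 7.672×10⁸ K⁴.
T = (7.672×10⁸)^(1/4).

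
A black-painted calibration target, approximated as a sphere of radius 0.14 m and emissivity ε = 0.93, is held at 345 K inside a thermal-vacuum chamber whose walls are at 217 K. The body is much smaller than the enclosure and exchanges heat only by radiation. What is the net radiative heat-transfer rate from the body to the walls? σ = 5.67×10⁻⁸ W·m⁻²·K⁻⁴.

P_net ≈ 155 W

For a small grey body in a large enclosure: P_net = εσA(T_body⁴ − T_wall⁴).
A = 4πr² = 0.2463 m²; T_body⁴ − T_wall⁴ = 1.417×10¹⁰ − 2.217×10⁹ = 1.195×10¹⁰ K⁴.
|P_net| = 0.93·5.67×10⁻⁸·0.2463·1.195×10¹⁰.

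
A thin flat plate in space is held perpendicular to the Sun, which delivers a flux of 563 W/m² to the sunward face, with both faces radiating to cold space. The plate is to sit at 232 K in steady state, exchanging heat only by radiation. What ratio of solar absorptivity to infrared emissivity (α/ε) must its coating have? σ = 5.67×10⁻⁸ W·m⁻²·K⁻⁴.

α/ε ≈ 0.584

Balance: αS·A = εσ·2A·T⁴ ⇒ α/ε = 2σT⁴/S.
α/ε = 2·5.67×10⁻⁸·(232)⁴/563 = 2·5.67×10⁻⁸·2.897×10⁹/563.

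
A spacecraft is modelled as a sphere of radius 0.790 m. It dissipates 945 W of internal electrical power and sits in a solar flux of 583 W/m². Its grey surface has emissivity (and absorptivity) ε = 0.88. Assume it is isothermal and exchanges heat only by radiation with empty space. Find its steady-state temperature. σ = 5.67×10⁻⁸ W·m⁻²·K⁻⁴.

T ≈ 266 K

At steady state, absorbed solar power + internal power = radiated power.
Absorbed: α·S·A_cross = 0.88·583·1.961 = 1006 W (cross-section πr²).
Total input = 1006 + 945 = 1951 W.
Radiated: εσ·A_surf·T⁴ with A_surf = 4πr² = 7.843 m².
T⁴ = 1951/(0.88·5.67×10⁻⁸·7.843) = 4.985×10⁹ K⁴.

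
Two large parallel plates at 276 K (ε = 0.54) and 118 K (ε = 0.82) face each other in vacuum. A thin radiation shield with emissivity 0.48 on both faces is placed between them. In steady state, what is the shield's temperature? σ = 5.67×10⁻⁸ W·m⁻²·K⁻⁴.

T_s ≈ 227 K

In steady state the net flux on the hot side equals that on the cold side.
σ(T₁⁴−T_s⁴)/D₁ = σ(T_s⁴−T₂⁴)/D₂, with D₁ = 1/ε₁+1/ε_s−1 = 2.935, D₂ = 1/ε_s+1/ε₂−1 = 2.303.
Solve for T_s⁴: T_s⁴ = (D₂·T₁⁴ + D₁·T₂⁴)/(D₁+D₂) = 2.660×10⁹ K⁴.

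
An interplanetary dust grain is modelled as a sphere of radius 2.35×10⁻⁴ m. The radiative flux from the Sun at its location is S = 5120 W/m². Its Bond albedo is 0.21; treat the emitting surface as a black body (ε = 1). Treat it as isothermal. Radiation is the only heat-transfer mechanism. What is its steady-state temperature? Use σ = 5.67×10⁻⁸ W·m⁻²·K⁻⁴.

At equilibrium, absorbed power = emitted power.
Absorbing cross-section = πr² = 1.735×10⁻⁷ m²; emitting surface = 4πr² = 6.940×10⁻⁷ m² (ratio 4).
(1−a)S·A_cross = εσ·A_surf·T⁴  ⇒  T⁴ = (1−a)S/(4σ).
T⁴ = 0.790·5120/(4·5.67×10⁻⁸) = 1.783×10¹⁰ K⁴.
T = (1.783×10¹⁰)^(1/4).

T ≈ 365 K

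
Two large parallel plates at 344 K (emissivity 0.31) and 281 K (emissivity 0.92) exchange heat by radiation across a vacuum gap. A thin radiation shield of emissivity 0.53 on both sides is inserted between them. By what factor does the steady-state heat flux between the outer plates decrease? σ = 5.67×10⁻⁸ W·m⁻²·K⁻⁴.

factor ≈ 1.84

Without shield: q₀ = σΔ(T⁴)/(1/ε₁+1/ε₂−1) with denominator 3.313.
With shield the two gaps are in series; the resistances add: (1/ε₁+1/ε_s−1)+(1/ε_s+1/ε₂−1) = 4.113+1.974 = 6.086.
Heat-flux ratio q₀/q = 6.086/3.313.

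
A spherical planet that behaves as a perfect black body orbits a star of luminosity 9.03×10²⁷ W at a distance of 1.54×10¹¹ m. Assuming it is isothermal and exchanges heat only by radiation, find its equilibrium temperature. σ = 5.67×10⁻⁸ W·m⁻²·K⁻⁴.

First find the stellar flux at distance d: S = L/(4πd²) = 9.03×10²⁷/(4π·(1.54×10¹¹)²) = 30300 W/m².
For an isothermal sphere, absorbed (1−a)S·πr² = emitted σ·4πr²·T⁴, so T⁴ = (1−a)S/(4σ).
T⁴ = 1.00·30300/(4·5.67×10⁻⁸) = 1.336×10¹¹ K⁴.

T ≈ 605 K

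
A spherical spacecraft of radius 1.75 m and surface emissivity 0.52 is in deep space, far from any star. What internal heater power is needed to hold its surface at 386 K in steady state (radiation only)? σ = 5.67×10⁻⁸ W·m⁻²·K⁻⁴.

P ≈ 25200 W

P = εσ·4πr²·T⁴.
4πr² = 38.48 m²; T⁴ = 2.220×10¹⁰ K⁴.
P = 0.52·5.67×10⁻⁸·38.48·2.220×10¹⁰.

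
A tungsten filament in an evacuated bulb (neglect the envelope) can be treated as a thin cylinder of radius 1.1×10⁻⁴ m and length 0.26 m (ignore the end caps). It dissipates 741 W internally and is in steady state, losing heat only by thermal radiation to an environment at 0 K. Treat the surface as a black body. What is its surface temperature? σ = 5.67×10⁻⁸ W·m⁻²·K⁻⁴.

Steady state: internal power = radiated power, P = εσA T⁴.
Radiating area A = 2πrL = 1.797×10⁻⁴ m².
T⁴ = P/(εσA) = 741/(1.0·5.67×10⁻⁸·1.797×10⁻⁴) = 7.273×10¹³ K⁴.
T = (7.273×10¹³)^(1/4).

T ≈ 2920 K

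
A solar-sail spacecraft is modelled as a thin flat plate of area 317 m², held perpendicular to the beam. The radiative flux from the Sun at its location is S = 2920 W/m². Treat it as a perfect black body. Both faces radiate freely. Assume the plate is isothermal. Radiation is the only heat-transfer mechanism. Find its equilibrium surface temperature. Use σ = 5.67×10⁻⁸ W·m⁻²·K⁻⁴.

T ≈ 401 K

At equilibrium, absorbed power = emitted power.
Absorbing cross-section = A = 317.0 m²; emitting surface = 2A = 634.0 m² (ratio 2).
S·A_cross = εσ·A_surf·T⁴  ⇒  T⁴ = S/(2σ).
T⁴ = 1.00·2920/(2·5.67×10⁻⁸) = 2.575×10¹⁰ K⁴.
T = (2.575×10¹⁰)^(1/4).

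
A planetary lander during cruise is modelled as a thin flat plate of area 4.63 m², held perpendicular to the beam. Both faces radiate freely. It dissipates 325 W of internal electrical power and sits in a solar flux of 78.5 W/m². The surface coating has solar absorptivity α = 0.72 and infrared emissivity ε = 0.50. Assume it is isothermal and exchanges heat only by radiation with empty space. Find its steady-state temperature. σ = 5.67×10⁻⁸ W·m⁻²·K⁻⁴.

At steady state, absorbed solar power + internal power = radiated power.
Absorbed: α·S·A_cross = 0.72·78.5·4.630 = 261.7 W (cross-section A).
Total input = 261.7 + 325 = 586.7 W.
Radiated: εσ·A_surf·T⁴ with A_surf = 2A = 9.260 m².
T⁴ = 586.7/(0.50·5.67×10⁻⁸·9.260) = 2.235×10⁹ K⁴.

T ≈ 217 K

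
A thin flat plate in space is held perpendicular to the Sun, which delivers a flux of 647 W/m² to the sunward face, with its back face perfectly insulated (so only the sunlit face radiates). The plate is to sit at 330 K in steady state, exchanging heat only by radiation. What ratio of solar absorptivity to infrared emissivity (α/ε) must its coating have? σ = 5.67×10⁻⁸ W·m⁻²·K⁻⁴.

Balance: αS·A = εσ·1A·T⁴ ⇒ α/ε = σT⁴/S.
α/ε = 5.67×10⁻⁸·(330)⁴/647 = 5.67×10⁻⁸·1.186×10¹⁰/647.

α/ε ≈ 1.04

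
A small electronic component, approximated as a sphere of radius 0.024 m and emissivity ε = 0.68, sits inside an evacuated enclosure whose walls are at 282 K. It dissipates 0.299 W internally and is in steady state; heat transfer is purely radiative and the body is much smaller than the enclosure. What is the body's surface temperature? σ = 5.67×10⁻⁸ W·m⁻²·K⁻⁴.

T ≈ 293 K

For a small grey body in a large enclosure, net radiated power = εσA(T⁴ − T_w⁴).
Steady state: P = εσA(T⁴ − T_w⁴) with A = 4πr² = 0.007238 m².
T⁴ = P/(εσA) + T_w⁴ = 0.299/(0.68·5.67×10⁻⁸·0.007238) + (282)⁴
    = 1.071×10⁹ + 6.324×10⁹ = 7.395×10⁹ K⁴.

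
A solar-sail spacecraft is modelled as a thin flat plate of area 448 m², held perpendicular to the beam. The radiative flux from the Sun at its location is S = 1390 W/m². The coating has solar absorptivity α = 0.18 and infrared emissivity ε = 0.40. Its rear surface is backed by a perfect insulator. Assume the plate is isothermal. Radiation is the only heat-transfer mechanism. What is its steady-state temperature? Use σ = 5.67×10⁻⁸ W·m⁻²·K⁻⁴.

T ≈ 324 K

At equilibrium, absorbed power = emitted power.
Absorbing cross-section = A = 448.0 m²; emitting surface = A = 448.0 m² (ratio 1).
αS·A_cross = εσ·A_surf·T⁴  ⇒  T⁴ = αS/(ε·1σ).
T⁴ = 0.180·1390/(0.40·1·5.67×10⁻⁸) = 1.103×10¹⁰ K⁴.
T = (1.103×10¹⁰)^(1/4).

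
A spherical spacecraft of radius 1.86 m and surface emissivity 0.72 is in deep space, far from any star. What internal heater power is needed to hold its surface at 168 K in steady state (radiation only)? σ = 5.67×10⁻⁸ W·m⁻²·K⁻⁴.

P ≈ 1410 W

P = εσ·4πr²·T⁴.
4πr² = 43.47 m²; T⁴ = 7.966×10⁸ K⁴.
P = 0.72·5.67×10⁻⁸·43.47·7.966×10⁸.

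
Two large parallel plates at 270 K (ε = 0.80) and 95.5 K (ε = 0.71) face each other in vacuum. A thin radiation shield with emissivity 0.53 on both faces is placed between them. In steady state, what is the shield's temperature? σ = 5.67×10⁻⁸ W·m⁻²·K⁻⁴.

In steady state the net flux on the hot side equals that on the cold side.
σ(T₁⁴−T_s⁴)/D₁ = σ(T_s⁴−T₂⁴)/D₂, with D₁ = 1/ε₁+1/ε_s−1 = 2.137, D₂ = 1/ε_s+1/ε₂−1 = 2.295.
Solve for T_s⁴: T_s⁴ = (D₂·T₁⁴ + D₁·T₂⁴)/(D₁+D₂) = 2.792×10⁹ K⁴.

T_s ≈ 230 K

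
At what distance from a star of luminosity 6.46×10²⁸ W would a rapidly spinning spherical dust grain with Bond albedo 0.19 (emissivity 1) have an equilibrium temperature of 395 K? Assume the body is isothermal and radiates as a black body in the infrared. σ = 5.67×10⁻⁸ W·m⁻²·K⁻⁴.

d ≈ 8.68×10¹¹ m

For an isothermal black-emitting sphere, (1−a)S·πr² = σ·4πr²·T⁴ ⇒ S = 4σT⁴/(1−a).
S = 4·5.67×10⁻⁸·(395)⁴/0.810 = 6816 W/m².
Flux falls as S = L/(4πd²), so d = √(L/(4πS)) = √(6.46×10²⁸/(4π·6816)).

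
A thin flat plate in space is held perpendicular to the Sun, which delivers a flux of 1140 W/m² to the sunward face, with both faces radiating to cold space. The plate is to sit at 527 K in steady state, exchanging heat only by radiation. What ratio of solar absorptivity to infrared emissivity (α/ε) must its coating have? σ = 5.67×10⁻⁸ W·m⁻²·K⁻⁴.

α/ε ≈ 7.67

Balance: αS·A = εσ·2A·T⁴ ⇒ α/ε = 2σT⁴/S.
α/ε = 2·5.67×10⁻⁸·(527)⁴/1140 = 2·5.67×10⁻⁸·7.713×10¹⁰/1140.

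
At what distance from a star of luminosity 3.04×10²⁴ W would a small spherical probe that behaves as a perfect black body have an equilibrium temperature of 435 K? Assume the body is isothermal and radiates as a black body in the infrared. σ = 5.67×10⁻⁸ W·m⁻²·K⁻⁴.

d ≈ 5.46×10⁹ m

For an isothermal black-emitting sphere, (1−a)S·πr² = σ·4πr²·T⁴ ⇒ S = 4σT⁴/(1−a).
S = 4·5.67×10⁻⁸·(435)⁴/1.00 = 8121 W/m².
Flux falls as S = L/(4πd²), so d = √(L/(4πS)) = √(3.04×10²⁴/(4π·8121)).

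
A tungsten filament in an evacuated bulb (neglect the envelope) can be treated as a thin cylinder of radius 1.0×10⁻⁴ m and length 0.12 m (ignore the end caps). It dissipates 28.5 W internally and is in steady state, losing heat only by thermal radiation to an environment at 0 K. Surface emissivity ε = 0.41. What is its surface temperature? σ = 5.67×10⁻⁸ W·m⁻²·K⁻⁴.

Steady state: internal power = radiated power, P = εσA T⁴.
Radiating area A = 2πrL = 7.540×10⁻⁵ m².
T⁴ = P/(εσA) = 28.5/(0.41·5.67×10⁻⁸·7.540×10⁻⁵) = 1.626×10¹³ K⁴.
T = (1.626×10¹³)^(1/4).

T ≈ 2010 K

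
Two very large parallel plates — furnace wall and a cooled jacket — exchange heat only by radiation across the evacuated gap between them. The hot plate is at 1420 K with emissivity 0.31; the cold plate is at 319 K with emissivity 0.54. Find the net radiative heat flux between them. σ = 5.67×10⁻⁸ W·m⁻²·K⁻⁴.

For two infinite grey parallel plates, q = σ(T₁⁴ − T₂⁴)/(1/ε₁ + 1/ε₂ − 1).
T₁⁴ − T₂⁴ = 4.066×10¹² − 1.036×10¹⁰ = 4.056×10¹² K⁴.
1/ε₁ + 1/ε₂ − 1 = 3.226 + 1.852 − 1 = 4.078.
q = 5.67×10⁻⁸ × 4.056×10¹² / 4.078.

q ≈ 56400 W/m²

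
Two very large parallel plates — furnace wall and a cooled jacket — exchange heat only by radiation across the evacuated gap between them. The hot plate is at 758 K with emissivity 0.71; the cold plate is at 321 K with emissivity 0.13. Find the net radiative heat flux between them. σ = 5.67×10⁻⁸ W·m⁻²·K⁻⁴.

For two infinite grey parallel plates, q = σ(T₁⁴ − T₂⁴)/(1/ε₁ + 1/ε₂ − 1).
T₁⁴ − T₂⁴ = 3.301×10¹¹ − 1.062×10¹⁰ = 3.195×10¹¹ K⁴.
1/ε₁ + 1/ε₂ − 1 = 1.408 + 7.692 − 1 = 8.101.
q = 5.67×10⁻⁸ × 3.195×10¹¹ / 8.101.

q ≈ 2240 W/m²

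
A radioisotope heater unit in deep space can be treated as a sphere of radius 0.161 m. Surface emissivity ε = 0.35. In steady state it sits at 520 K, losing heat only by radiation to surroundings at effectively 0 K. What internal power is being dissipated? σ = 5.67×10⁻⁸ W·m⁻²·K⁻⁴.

Steady state: P = εσA T⁴.
A = 4πr² = 0.3257 m²; T⁴ = (520)⁴ = 7.312×10¹⁰ K⁴.
P = 0.35 × 5.67×10⁻⁸ × 0.3257 × 7.312×10¹⁰.

P ≈ 473 W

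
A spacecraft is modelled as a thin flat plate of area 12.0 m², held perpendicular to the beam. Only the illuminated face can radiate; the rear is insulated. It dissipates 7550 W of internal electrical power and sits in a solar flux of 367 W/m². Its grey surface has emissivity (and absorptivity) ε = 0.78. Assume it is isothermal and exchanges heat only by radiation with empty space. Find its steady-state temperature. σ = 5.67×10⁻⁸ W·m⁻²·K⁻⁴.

At steady state, absorbed solar power + internal power = radiated power.
Absorbed: α·S·A_cross = 0.78·367·12.00 = 3435 W (cross-section A).
Total input = 3435 + 7550 = 10990 W.
Radiated: εσ·A_surf·T⁴ with A_surf = A = 12.00 m².
T⁴ = 10990/(0.78·5.67×10⁻⁸·12.00) = 2.070×10¹⁰ K⁴.

T ≈ 379 K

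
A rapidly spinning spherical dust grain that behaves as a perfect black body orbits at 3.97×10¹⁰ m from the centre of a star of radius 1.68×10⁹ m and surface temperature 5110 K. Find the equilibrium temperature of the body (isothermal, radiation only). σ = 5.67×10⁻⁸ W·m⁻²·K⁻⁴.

The star's surface emits σT_*⁴; at distance d the flux is S = σT_*⁴(R_*/d)².
S = 5.67×10⁻⁸·(5110)⁴·(1.68×10⁹/3.97×10¹⁰)² = 69230 W/m².
For an isothermal sphere T⁴ = (1−a)S/(4σ) = 3.053×10¹¹ K⁴.

T ≈ 743 K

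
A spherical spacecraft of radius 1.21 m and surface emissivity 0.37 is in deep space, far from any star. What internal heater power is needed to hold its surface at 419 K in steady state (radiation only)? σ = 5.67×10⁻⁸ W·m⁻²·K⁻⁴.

P = εσ·4πr²·T⁴.
4πr² = 18.40 m²; T⁴ = 3.082×10¹⁰ K⁴.
P = 0.37·5.67×10⁻⁸·18.40·3.082×10¹⁰.

P ≈ 11900 W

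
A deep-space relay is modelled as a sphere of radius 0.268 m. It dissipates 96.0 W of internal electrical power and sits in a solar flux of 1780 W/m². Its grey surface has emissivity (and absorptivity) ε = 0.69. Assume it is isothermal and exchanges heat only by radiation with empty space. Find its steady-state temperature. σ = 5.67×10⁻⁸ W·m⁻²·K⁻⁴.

T ≈ 321 K

At steady state, absorbed solar power + internal power = radiated power.
Absorbed: α·S·A_cross = 0.69·1780·0.2256 = 277.1 W (cross-section πr²).
Total input = 277.1 + 96.0 = 373.1 W.
Radiated: εσ·A_surf·T⁴ with A_surf = 4πr² = 0.9026 m².
T⁴ = 373.1/(0.69·5.67×10⁻⁸·0.9026) = 1.057×10¹⁰ K⁴.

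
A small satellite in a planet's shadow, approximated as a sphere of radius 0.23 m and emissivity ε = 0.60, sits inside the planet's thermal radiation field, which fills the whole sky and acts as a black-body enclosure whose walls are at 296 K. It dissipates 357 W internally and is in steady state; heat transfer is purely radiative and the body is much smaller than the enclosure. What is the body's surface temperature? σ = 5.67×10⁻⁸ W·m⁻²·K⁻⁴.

For a small grey body in a large enclosure, net radiated power = εσA(T⁴ − T_w⁴).
Steady state: P = εσA(T⁴ − T_w⁴) with A = 4πr² = 0.6648 m².
T⁴ = P/(εσA) + T_w⁴ = 357/(0.60·5.67×10⁻⁸·0.6648) + (296)⁴
    = 1.579×10¹⁰ + 7.677×10⁹ = 2.346×10¹⁰ K⁴.

T ≈ 391 K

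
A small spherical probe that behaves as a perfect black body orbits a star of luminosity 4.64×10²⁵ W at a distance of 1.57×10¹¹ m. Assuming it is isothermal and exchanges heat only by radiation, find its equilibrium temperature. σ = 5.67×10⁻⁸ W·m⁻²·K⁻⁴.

First find the stellar flux at distance d: S = L/(4πd²) = 4.64×10²⁵/(4π·(1.57×10¹¹)²) = 149.8 W/m².
For an isothermal sphere, absorbed (1−a)S·πr² = emitted σ·4πr²·T⁴, so T⁴ = (1−a)S/(4σ).
T⁴ = 1.00·149.8/(4·5.67×10⁻⁸) = 6.605×10⁸ K⁴.

T ≈ 160 K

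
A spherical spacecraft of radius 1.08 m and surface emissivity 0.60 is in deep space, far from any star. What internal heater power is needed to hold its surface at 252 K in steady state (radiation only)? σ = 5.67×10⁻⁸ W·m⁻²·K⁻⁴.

P = εσ·4πr²·T⁴.
4πr² = 14.66 m²; T⁴ = 4.033×10⁹ K⁴.
P = 0.60·5.67×10⁻⁸·14.66·4.033×10⁹.

P ≈ 2010 W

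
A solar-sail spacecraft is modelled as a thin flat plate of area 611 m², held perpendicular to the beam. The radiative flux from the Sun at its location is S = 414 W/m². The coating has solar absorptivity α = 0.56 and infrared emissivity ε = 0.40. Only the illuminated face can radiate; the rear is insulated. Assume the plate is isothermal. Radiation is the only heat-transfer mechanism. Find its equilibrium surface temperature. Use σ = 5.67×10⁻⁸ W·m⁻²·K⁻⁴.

At equilibrium, absorbed power = emitted power.
Absorbing cross-section = A = 611.0 m²; emitting surface = A = 611.0 m² (ratio 1).
αS·A_cross = εσ·A_surf·T⁴  ⇒  T⁴ = αS/(ε·1σ).
T⁴ = 0.560·414/(0.40·1·5.67×10⁻⁸) = 1.022×10¹⁰ K⁴.
T = (1.022×10¹⁰)^(1/4).

T ≈ 318 K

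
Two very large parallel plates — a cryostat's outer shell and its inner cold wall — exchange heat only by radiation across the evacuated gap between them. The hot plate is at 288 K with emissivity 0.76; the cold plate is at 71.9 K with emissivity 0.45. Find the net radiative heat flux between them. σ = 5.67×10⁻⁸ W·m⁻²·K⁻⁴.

q ≈ 153 W/m²

For two infinite grey parallel plates, q = σ(T₁⁴ − T₂⁴)/(1/ε₁ + 1/ε₂ − 1).
T₁⁴ − T₂⁴ = 6.880×10⁹ − 2.672×10⁷ = 6.853×10⁹ K⁴.
1/ε₁ + 1/ε₂ − 1 = 1.316 + 2.222 − 1 = 2.538.
q = 5.67×10⁻⁸ × 6.853×10⁹ / 2.538.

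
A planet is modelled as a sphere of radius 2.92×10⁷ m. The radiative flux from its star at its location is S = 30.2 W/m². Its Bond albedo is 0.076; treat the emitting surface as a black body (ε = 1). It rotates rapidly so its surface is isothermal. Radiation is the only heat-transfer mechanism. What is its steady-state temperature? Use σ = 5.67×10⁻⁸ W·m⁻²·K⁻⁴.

At equilibrium, absorbed power = emitted power.
Absorbing cross-section = πr² = 2.679×10¹⁵ m²; emitting surface = 4πr² = 1.071×10¹⁶ m² (ratio 4).
(1−a)S·A_cross = εσ·A_surf·T⁴  ⇒  T⁴ = (1−a)S/(4σ).
T⁴ = 0.924·30.2/(4·5.67×10⁻⁸) = 1.230×10⁸ K⁴.
T = (1.230×10⁸)^(1/4).

T ≈ 105 K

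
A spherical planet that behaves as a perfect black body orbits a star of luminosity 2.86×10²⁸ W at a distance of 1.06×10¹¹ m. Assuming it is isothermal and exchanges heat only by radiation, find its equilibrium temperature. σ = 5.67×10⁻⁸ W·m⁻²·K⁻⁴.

First find the stellar flux at distance d: S = L/(4πd²) = 2.86×10²⁸/(4π·(1.06×10¹¹)²) = 2.026×10⁵ W/m².
For an isothermal sphere, absorbed (1−a)S·πr² = emitted σ·4πr²·T⁴, so T⁴ = (1−a)S/(4σ).
T⁴ = 1.00·2.026×10⁵/(4·5.67×10⁻⁸) = 8.931×10¹¹ K⁴.

T ≈ 972 K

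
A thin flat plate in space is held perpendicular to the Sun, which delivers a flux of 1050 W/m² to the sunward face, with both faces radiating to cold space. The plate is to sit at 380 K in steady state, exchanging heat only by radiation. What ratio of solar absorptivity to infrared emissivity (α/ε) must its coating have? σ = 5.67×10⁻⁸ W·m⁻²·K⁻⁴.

Balance: αS·A = εσ·2A·T⁴ ⇒ α/ε = 2σT⁴/S.
α/ε = 2·5.67×10⁻⁸·(380)⁴/1050 = 2·5.67×10⁻⁸·2.085×10¹⁰/1050.

α/ε ≈ 2.25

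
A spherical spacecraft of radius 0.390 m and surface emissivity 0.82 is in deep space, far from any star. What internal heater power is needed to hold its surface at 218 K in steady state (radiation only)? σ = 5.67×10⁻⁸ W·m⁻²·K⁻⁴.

P = εσ·4πr²·T⁴.
4πr² = 1.911 m²; T⁴ = 2.259×10⁹ K⁴.
P = 0.82·5.67×10⁻⁸·1.911·2.259×10⁹.

P ≈ 201 W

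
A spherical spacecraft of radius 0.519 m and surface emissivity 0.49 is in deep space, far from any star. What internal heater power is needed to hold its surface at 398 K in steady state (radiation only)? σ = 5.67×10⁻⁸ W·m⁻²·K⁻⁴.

P = εσ·4πr²·T⁴.
4πr² = 3.385 m²; T⁴ = 2.509×10¹⁰ K⁴.
P = 0.49·5.67×10⁻⁸·3.385·2.509×10¹⁰.

P ≈ 2360 W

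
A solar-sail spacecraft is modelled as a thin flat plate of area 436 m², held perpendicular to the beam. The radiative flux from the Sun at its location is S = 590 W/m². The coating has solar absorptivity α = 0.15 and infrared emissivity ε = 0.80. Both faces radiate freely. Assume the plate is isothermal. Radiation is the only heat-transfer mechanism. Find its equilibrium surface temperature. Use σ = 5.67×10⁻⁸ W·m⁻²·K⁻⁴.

T ≈ 177 K

At equilibrium, absorbed power = emitted power.
Absorbing cross-section = A = 436.0 m²; emitting surface = 2A = 872.0 m² (ratio 2).
αS·A_cross = εσ·A_surf·T⁴  ⇒  T⁴ = αS/(ε·2σ).
T⁴ = 0.150·590/(0.80·2·5.67×10⁻⁸) = 9.755×10⁸ K⁴.
T = (9.755×10⁸)^(1/4).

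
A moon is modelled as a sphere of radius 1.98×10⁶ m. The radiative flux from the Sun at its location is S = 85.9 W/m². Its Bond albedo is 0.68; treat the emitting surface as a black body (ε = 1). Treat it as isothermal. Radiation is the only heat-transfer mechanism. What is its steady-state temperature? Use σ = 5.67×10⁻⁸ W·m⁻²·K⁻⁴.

T ≈ 105 K

At equilibrium, absorbed power = emitted power.
Absorbing cross-section = πr² = 1.232×10¹³ m²; emitting surface = 4πr² = 4.927×10¹³ m² (ratio 4).
(1−a)S·A_cross = εσ·A_surf·T⁴  ⇒  T⁴ = (1−a)S/(4σ).
T⁴ = 0.320·85.9/(4·5.67×10⁻⁸) = 1.212×10⁸ K⁴.
T = (1.212×10⁸)^(1/4).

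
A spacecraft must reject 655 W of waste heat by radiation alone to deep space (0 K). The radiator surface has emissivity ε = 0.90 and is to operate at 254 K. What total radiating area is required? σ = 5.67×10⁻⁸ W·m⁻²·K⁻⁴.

P = εσA T⁴ ⇒ A = P/(εσT⁴).
T⁴ = 4.162×10⁹ K⁴.
A = 655/(0.90 × 5.67×10⁻⁸ × 4.162×10⁹).

A ≈ 3.08 m²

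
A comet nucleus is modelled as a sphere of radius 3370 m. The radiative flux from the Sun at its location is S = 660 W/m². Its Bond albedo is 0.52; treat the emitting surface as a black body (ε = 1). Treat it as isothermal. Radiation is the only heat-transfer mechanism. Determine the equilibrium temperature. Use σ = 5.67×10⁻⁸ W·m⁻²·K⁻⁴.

T ≈ 193 K

At equilibrium, absorbed power = emitted power.
Absorbing cross-section = πr² = 3.568×10⁷ m²; emitting surface = 4πr² = 1.427×10⁸ m² (ratio 4).
(1−a)S·A_cross = εσ·A_surf·T⁴  ⇒  T⁴ = (1−a)S/(4σ).
T⁴ = 0.480·660/(4·5.67×10⁻⁸) = 1.397×10⁹ K⁴.
T = (1.397×10⁹)^(1/4).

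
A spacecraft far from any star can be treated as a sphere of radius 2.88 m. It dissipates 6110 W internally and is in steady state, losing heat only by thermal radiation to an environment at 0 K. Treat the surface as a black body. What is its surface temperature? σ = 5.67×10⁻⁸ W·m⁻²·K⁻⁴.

T ≈ 179 K

Steady state: internal power = radiated power, P = εσA T⁴.
Radiating area A = 4πr² = 104.2 m².
T⁴ = P/(εσA) = 6110/(1.0·5.67×10⁻⁸·104.2) = 1.034×10⁹ K⁴.
T = (1.034×10⁹)^(1/4).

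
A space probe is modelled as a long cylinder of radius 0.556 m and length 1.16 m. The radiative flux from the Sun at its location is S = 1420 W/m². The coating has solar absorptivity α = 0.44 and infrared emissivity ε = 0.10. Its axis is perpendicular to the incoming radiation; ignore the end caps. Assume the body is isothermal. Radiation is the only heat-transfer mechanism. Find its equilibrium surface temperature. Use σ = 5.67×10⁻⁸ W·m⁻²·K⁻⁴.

T ≈ 433 K

At equilibrium, absorbed power = emitted power.
Absorbing cross-section = 2rL = 1.290 m²; emitting surface = 2πrL = 4.052 m² (ratio π).
αS·A_cross = εσ·A_surf·T⁴  ⇒  T⁴ = αS/(ε·πσ).
T⁴ = 0.440·1420/(0.10·π·5.67×10⁻⁸) = 3.508×10¹⁰ K⁴.
T = (3.508×10¹⁰)^(1/4).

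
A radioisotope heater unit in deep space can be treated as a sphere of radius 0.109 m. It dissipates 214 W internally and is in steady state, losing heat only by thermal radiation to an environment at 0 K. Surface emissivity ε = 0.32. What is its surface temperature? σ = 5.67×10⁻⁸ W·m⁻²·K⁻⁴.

Steady state: internal power = radiated power, P = εσA T⁴.
Radiating area A = 4πr² = 0.1493 m².
T⁴ = P/(εσA) = 214/(0.32·5.67×10⁻⁸·0.1493) = 7.900×10¹⁰ K⁴.
T = (7.900×10¹⁰)^(1/4).

T ≈ 530 K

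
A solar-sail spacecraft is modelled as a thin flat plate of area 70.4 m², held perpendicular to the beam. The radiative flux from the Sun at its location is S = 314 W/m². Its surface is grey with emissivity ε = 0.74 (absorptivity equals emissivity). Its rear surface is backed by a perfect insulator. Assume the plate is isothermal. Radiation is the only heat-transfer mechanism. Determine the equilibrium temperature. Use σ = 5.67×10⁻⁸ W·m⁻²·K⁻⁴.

T ≈ 273 K

At equilibrium, absorbed power = emitted power.
Absorbing cross-section = A = 70.40 m²; emitting surface = A = 70.40 m² (ratio 1).
εS·A_cross = εσ·A_surf·T⁴  ⇒  T⁴ = S/(1σ)   (ε cancels).
T⁴ = 314/(1·5.67×10⁻⁸) = 5.538×10⁹ K⁴.
T = (5.538×10⁹)^(1/4).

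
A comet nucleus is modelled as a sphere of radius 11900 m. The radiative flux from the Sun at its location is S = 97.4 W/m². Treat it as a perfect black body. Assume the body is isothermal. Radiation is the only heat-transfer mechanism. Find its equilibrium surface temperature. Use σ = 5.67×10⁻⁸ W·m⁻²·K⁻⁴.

T ≈ 144 K

At equilibrium, absorbed power = emitted power.
Absorbing cross-section = πr² = 4.449×10⁸ m²; emitting surface = 4πr² = 1.780×10⁹ m² (ratio 4).
S·A_cross = εσ·A_surf·T⁴  ⇒  T⁴ = S/(4σ).
T⁴ = 1.00·97.4/(4·5.67×10⁻⁸) = 4.295×10⁸ K⁴.
T = (4.295×10⁸)^(1/4).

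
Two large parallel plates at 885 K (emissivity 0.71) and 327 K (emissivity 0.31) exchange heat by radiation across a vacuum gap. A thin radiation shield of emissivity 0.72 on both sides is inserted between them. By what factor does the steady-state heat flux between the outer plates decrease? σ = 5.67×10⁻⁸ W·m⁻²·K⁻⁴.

Without shield: q₀ = σΔ(T⁴)/(1/ε₁+1/ε₂−1) with denominator 3.634.
With shield the two gaps are in series; the resistances add: (1/ε₁+1/ε_s−1)+(1/ε_s+1/ε₂−1) = 1.797+3.615 = 5.412.
Heat-flux ratio q₀/q = 5.412/3.634.

factor ≈ 1.49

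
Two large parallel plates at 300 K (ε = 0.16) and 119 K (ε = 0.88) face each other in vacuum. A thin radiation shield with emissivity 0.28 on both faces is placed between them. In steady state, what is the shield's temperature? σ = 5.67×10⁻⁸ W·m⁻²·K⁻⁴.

T_s ≈ 224 K

In steady state the net flux on the hot side equals that on the cold side.
σ(T₁⁴−T_s⁴)/D₁ = σ(T_s⁴−T₂⁴)/D₂, with D₁ = 1/ε₁+1/ε_s−1 = 8.821, D₂ = 1/ε_s+1/ε₂−1 = 3.708.
Solve for T_s⁴: T_s⁴ = (D₂·T₁⁴ + D₁·T₂⁴)/(D₁+D₂) = 2.538×10⁹ K⁴.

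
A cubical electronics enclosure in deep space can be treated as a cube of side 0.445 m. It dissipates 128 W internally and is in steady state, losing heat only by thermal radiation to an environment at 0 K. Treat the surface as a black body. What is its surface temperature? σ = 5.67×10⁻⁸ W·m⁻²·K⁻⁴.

T ≈ 209 K

Steady state: internal power = radiated power, P = εσA T⁴.
Radiating area A = 6L² = 1.188 m².
T⁴ = P/(εσA) = 128/(1.0·5.67×10⁻⁸·1.188) = 1.900×10⁹ K⁴.
T = (1.900×10⁹)^(1/4).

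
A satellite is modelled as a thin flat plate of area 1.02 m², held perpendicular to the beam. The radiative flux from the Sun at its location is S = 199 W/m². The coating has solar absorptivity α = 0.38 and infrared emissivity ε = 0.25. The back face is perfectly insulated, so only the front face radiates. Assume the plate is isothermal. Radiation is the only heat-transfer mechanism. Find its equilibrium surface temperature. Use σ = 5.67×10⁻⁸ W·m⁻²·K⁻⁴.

At equilibrium, absorbed power = emitted power.
Absorbing cross-section = A = 1.020 m²; emitting surface = A = 1.020 m² (ratio 1).
αS·A_cross = εσ·A_surf·T⁴  ⇒  T⁴ = αS/(ε·1σ).
T⁴ = 0.380·199/(0.25·1·5.67×10⁻⁸) = 5.335×10⁹ K⁴.
T = (5.335×10⁹)^(1/4).

T ≈ 270 K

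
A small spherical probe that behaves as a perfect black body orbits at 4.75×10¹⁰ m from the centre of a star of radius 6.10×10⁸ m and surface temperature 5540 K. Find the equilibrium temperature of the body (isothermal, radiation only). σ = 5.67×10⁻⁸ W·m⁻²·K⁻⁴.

T ≈ 444 K

The star's surface emits σT_*⁴; at distance d the flux is S = σT_*⁴(R_*/d)².
S = 5.67×10⁻⁸·(5540)⁴·(6.10×10⁸/4.75×10¹⁰)² = 8808 W/m².
For an isothermal sphere T⁴ = (1−a)S/(4σ) = 3.884×10¹⁰ K⁴.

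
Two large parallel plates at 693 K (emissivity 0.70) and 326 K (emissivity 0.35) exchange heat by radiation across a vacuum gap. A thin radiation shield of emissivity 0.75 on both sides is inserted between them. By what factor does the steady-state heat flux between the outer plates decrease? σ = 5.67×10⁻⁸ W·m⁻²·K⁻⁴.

Without shield: q₀ = σΔ(T⁴)/(1/ε₁+1/ε₂−1) with denominator 3.286.
With shield the two gaps are in series; the resistances add: (1/ε₁+1/ε_s−1)+(1/ε_s+1/ε₂−1) = 1.762+3.190 = 4.952.
Heat-flux ratio q₀/q = 4.952/3.286.

factor ≈ 1.51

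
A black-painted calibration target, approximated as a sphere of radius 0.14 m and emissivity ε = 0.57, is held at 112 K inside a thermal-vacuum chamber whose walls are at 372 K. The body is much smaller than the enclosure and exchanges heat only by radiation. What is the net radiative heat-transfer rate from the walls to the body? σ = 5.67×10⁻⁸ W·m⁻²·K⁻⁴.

For a small grey body in a large enclosure: P_net = εσA(T_body⁴ − T_wall⁴).
A = 4πr² = 0.2463 m²; T_body⁴ − T_wall⁴ = 1.574×10⁸ − 1.915×10¹⁰ = -1.899×10¹⁰ K⁴.
|P_net| = 0.57·5.67×10⁻⁸·0.2463·1.899×10¹⁰.

P_net ≈ 151 W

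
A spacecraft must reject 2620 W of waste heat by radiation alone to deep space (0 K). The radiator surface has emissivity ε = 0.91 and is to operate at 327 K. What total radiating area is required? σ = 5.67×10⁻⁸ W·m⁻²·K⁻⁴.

P = εσA T⁴ ⇒ A = P/(εσT⁴).
T⁴ = 1.143×10¹⁰ K⁴.
A = 2620/(0.91 × 5.67×10⁻⁸ × 1.143×10¹⁰).

A ≈ 4.44 m²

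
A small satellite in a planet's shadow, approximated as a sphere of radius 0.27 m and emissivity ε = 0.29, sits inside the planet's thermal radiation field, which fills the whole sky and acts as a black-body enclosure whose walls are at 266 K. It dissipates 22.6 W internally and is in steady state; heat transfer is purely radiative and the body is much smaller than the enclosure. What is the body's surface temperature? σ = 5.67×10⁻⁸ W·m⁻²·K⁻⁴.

T ≈ 284 K

For a small grey body in a large enclosure, net radiated power = εσA(T⁴ − T_w⁴).
Steady state: P = εσA(T⁴ − T_w⁴) with A = 4πr² = 0.9161 m².
T⁴ = P/(εσA) + T_w⁴ = 22.6/(0.29·5.67×10⁻⁸·0.9161) + (266)⁴
    = 1.500×10⁹ + 5.006×10⁹ = 6.507×10⁹ K⁴.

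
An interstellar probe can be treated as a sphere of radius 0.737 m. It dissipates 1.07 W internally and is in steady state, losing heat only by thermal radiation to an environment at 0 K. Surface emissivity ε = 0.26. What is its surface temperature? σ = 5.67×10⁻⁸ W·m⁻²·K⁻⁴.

Steady state: internal power = radiated power, P = εσA T⁴.
Radiating area A = 4πr² = 6.826 m².
T⁴ = P/(εσA) = 1.07/(0.26·5.67×10⁻⁸·6.826) = 1.063×10⁷ K⁴.
T = (1.063×10⁷)^(1/4).

T ≈ 57.1 K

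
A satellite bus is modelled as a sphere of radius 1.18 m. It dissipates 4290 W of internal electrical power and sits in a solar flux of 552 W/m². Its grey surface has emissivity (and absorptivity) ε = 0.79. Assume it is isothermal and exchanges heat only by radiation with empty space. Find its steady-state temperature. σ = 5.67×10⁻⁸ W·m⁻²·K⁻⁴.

T ≈ 298 K

At steady state, absorbed solar power + internal power = radiated power.
Absorbed: α·S·A_cross = 0.79·552·4.374 = 1908 W (cross-section πr²).
Total input = 1908 + 4290 = 6198 W.
Radiated: εσ·A_surf·T⁴ with A_surf = 4πr² = 17.50 m².
T⁴ = 6198/(0.79·5.67×10⁻⁸·17.50) = 7.907×10⁹ K⁴.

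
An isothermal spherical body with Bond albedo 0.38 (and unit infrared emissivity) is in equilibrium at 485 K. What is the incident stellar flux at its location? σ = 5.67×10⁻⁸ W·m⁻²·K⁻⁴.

(1−a)S·πr² = σ·4πr²·T⁴ ⇒ S = 4σT⁴/(1−a).
S = 4·5.67×10⁻⁸·5.533×10¹⁰/0.620.

S ≈ 20200 W/m²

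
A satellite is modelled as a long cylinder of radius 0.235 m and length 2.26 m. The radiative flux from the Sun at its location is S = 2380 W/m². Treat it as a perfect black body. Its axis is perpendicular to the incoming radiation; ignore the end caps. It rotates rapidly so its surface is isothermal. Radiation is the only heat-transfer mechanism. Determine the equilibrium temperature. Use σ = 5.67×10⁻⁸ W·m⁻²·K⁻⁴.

T ≈ 340 K

At equilibrium, absorbed power = emitted power.
Absorbing cross-section = 2rL = 1.062 m²; emitting surface = 2πrL = 3.337 m² (ratio π).
S·A_cross = εσ·A_surf·T⁴  ⇒  T⁴ = S/(πσ).
T⁴ = 1.00·2380/(π·5.67×10⁻⁸) = 1.336×10¹⁰ K⁴.
T = (1.336×10¹⁰)^(1/4).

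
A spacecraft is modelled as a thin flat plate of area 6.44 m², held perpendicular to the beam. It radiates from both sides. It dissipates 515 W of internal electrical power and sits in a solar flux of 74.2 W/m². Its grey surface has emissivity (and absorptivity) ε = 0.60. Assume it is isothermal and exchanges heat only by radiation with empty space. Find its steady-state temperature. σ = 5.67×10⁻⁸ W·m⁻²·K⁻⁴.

At steady state, absorbed solar power + internal power = radiated power.
Absorbed: α·S·A_cross = 0.60·74.2·6.440 = 286.7 W (cross-section A).
Total input = 286.7 + 515 = 801.7 W.
Radiated: εσ·A_surf·T⁴ with A_surf = 2A = 12.88 m².
T⁴ = 801.7/(0.60·5.67×10⁻⁸·12.88) = 1.830×10⁹ K⁴.

T ≈ 207 K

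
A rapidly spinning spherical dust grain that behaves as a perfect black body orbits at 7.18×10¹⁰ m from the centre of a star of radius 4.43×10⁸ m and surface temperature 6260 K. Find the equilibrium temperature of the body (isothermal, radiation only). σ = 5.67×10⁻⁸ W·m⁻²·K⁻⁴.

T ≈ 348 K

The star's surface emits σT_*⁴; at distance d the flux is S = σT_*⁴(R_*/d)².
S = 5.67×10⁻⁸·(6260)⁴·(4.43×10⁸/7.18×10¹⁰)² = 3315 W/m².
For an isothermal sphere T⁴ = (1−a)S/(4σ) = 1.461×10¹⁰ K⁴.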